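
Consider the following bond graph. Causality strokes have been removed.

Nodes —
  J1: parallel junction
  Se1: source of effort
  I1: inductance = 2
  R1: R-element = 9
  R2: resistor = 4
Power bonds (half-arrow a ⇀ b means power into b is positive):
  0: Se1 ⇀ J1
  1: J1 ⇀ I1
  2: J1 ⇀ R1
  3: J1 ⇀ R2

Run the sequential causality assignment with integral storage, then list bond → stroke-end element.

β0 stroke→J1  (source Se1 imposes e)
β1 stroke→I1  (J1: bond 0 brought effort, rest push out)
β2 stroke→R1  (common-e at J1 fixed by 0)
β3 stroke→R2  (common-e at J1 fixed by 0)

bond 0 stroke at J1
bond 1 stroke at I1
bond 2 stroke at R1
bond 3 stroke at R2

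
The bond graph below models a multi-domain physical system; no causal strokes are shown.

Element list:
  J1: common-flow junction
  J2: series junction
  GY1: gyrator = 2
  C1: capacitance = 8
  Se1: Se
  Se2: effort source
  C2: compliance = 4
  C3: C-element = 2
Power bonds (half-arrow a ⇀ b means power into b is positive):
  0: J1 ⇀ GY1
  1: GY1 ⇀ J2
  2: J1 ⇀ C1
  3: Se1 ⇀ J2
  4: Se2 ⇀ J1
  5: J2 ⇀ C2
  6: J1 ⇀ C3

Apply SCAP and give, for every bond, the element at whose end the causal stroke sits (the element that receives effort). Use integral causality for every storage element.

bond 3 stroke→J2  (Se1: effort source, stroke at far end)
bond 4 stroke→J1  (Se2 fixes effort; stroke away)
bond 2 stroke→J1  (C1 outputs effort q/C1)
bond 5 stroke→J2  (prefer integral on C2)
bond 1 stroke→GY1  (J2: last free bond brings flow in)
bond 0 stroke→GY1  (GY GY1: same side as bond 1)
bond 6 stroke→J1  (1-jn J1 has f-setter on 0)

bond 0 →GY1
bond 1 →GY1
bond 2 →J1
bond 3 →J2
bond 4 →J1
bond 5 →J2
bond 6 →J1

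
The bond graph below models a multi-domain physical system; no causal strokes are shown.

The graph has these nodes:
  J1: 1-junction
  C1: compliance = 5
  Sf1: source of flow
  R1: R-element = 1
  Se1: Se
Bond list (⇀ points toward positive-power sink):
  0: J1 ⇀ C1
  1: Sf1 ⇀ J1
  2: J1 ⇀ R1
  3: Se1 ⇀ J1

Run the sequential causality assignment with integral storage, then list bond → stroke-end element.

bond 0 →J1
bond 1 →Sf1
bond 2 →J1
bond 3 →J1

β1 →Sf1  (Sf1 fixes flow; stroke at Sf1)
β3 →J1  (Se1 fixes effort; stroke away)
β0 →J1  (J1: bond 1 brought flow, rest push out)
β2 →J1  (J1: bond 1 brought flow, rest push out)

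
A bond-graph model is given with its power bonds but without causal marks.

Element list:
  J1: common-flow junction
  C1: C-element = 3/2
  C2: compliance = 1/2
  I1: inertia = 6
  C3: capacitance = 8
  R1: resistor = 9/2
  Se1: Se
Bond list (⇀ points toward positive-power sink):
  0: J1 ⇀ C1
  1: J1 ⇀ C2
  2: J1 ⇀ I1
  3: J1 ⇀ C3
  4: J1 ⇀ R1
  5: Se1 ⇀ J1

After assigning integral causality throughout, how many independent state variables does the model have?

4  (C1, C2, C3, I1 all integral)

β5 stroke at J1  (Se1 fixes effort; stroke away)
β0 stroke at J1  (C1 integral (e out))
β1 stroke at J1  (C2 outputs effort q/C2)
β2 stroke at I1  (I1 outputs flow p/I1)
β3 stroke at J1  (common-f at J1 fixed by 2)
β4 stroke at J1  (J1 flow already set via bond 2)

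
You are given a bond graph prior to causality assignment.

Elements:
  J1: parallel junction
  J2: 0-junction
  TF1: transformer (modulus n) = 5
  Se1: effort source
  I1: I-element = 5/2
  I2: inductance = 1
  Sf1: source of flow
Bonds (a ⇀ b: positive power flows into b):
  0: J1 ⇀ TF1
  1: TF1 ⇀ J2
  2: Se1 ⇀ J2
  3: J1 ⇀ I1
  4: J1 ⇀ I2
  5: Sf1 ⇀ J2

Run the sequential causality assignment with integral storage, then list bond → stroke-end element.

bond 0 |J1
bond 1 |TF1
bond 2 |J2
bond 3 |I1
bond 4 |I2
bond 5 |Sf1

#2 stroke→J2  (Se1: effort source, stroke at far end)
#5 stroke→Sf1  (Sf1 fixes flow; stroke at Sf1)
#1 stroke→TF1  (common-e at J2 fixed by 2)
#0 stroke→J1  (TF1: transformer flips bond 1)
#3 stroke→I1  (J1 effort already set via bond 0)
#4 stroke→I2  (J1: bond 0 brought effort, rest push out)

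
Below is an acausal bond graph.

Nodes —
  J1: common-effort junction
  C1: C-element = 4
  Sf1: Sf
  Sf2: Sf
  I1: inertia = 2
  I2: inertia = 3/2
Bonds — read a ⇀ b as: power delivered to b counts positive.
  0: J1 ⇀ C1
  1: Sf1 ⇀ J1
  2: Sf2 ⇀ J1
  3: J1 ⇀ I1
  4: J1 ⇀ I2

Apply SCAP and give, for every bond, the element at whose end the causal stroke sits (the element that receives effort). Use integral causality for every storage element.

b1 stroke→Sf1  (Sf1: flow source, stroke at near end)
b2 stroke→Sf2  (Sf2 (Sf) sets flow on bond)
b0 stroke→J1  (C1 outputs effort q/C1)
b3 stroke→I1  (J1 effort already set via bond 0)
b4 stroke→I2  (J1: bond 0 brought effort, rest push out)

#0 stroke at J1
#1 stroke at Sf1
#2 stroke at Sf2
#3 stroke at I1
#4 stroke at I2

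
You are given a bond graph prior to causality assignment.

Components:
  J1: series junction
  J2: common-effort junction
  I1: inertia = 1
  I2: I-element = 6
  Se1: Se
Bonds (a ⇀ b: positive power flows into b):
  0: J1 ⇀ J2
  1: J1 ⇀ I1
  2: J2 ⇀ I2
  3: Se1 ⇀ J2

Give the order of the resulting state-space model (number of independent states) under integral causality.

#3 →J2  (Se1 (Se) sets effort on bond)
#0 →J1  (J2: bond 3 brought effort, rest push out)
#2 →I2  (J2: bond 3 brought effort, rest push out)
#1 →I1  (J1: last free bond brings flow in)

2  (I1, I2 all integral)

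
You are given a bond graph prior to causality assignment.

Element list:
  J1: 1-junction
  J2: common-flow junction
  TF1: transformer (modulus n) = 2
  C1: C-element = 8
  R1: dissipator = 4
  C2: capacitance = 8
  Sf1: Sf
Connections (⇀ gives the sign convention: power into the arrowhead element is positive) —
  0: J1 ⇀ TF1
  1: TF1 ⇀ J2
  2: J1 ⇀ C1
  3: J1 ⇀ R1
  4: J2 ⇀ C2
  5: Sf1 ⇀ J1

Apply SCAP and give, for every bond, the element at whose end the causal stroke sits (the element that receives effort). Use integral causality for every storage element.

#5 stroke→Sf1  (Sf1 (Sf) sets flow on bond)
#0 stroke→J1  (J1: bond 5 brought flow, rest push out)
#2 stroke→J1  (1-jn J1 has f-setter on 5)
#3 stroke→J1  (J1 flow already set via bond 5)
#1 stroke→TF1  (TF1 one-in-one-out from 0)
#4 stroke→J2  (J2: bond 1 brought flow, rest push out)

β0 stroke→J1
β1 stroke→TF1
β2 stroke→J1
β3 stroke→J1
β4 stroke→J2
β5 stroke→Sf1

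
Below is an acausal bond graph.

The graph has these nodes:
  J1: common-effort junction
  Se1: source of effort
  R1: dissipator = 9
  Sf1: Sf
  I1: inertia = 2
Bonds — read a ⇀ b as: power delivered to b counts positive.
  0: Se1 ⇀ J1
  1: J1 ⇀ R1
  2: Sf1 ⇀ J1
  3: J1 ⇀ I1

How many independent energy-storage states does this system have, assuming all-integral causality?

bond 0 stroke at J1  (Se1: effort source, stroke at far end)
bond 2 stroke at Sf1  (Sf1: flow source, stroke at near end)
bond 1 stroke at R1  (J1: bond 0 brought effort, rest push out)
bond 3 stroke at I1  (J1 effort already set via bond 0)

1  (I1 all integral)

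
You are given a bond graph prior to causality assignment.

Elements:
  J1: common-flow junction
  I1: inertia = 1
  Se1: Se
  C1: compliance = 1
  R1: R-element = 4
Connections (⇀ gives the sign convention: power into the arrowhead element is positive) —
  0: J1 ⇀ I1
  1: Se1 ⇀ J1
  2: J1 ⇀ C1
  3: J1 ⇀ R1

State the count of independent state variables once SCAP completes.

β1 stroke at J1  (source Se1 imposes e)
β0 stroke at I1  (prefer integral on I1)
β2 stroke at J1  (1-jn J1 has f-setter on 0)
β3 stroke at J1  (common-f at J1 fixed by 0)

2  (C1, I1 all integral)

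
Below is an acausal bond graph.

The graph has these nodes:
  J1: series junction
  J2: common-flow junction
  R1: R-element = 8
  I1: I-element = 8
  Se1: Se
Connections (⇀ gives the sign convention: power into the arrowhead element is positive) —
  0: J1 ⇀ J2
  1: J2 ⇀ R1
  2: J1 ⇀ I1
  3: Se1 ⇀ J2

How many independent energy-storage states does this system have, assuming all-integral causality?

b3 |J2  (Se1 (Se) sets effort on bond)
b2 |I1  (I1 outputs flow p/I1)
b0 |J1  (1-jn J1 has f-setter on 2)
b1 |J2  (J2: bond 0 brought flow, rest push out)

1  (I1 all integral)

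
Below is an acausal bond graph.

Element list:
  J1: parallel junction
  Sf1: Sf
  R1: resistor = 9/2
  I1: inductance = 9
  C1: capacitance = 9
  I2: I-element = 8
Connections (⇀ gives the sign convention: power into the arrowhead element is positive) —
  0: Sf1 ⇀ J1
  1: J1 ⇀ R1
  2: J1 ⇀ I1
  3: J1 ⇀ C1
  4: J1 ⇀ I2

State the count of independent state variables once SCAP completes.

3  (C1, I1, I2 all integral)

#0 →Sf1  (Sf1: flow source, stroke at near end)
#2 →I1  (I1 outputs flow p/I1)
#3 →J1  (C1: C, integral causality)
#1 →R1  (J1 effort already set via bond 3)
#4 →I2  (common-e at J1 fixed by 3)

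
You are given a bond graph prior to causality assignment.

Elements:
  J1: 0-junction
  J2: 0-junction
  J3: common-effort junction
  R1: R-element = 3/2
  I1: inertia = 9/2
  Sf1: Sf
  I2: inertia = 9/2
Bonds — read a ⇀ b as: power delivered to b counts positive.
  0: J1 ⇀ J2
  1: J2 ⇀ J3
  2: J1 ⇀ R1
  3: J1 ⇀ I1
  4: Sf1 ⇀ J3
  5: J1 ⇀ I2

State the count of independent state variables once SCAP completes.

2  (I1, I2 all integral)

bond 4 stroke at Sf1  (Sf1: flow source, stroke at near end)
bond 1 stroke at J3  (J3 needs exactly one e-in)
bond 0 stroke at J2  (J2 needs exactly one e-in)
bond 3 stroke at I1  (I1: I, integral causality)
bond 5 stroke at I2  (I2: I, integral causality)
bond 2 stroke at J1  (closing 0-jn rule on J1)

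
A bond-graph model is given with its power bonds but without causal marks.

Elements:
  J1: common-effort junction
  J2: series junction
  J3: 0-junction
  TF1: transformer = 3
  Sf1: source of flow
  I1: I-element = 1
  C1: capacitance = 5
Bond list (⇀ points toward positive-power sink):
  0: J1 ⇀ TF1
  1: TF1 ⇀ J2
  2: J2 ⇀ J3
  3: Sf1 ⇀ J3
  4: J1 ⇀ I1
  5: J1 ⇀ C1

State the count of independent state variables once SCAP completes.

2  (C1, I1 all integral)

b3 →Sf1  (Sf1 fixes flow; stroke at Sf1)
b2 →J3  (only one effort-in slot at J3)
b1 →J2  (common-f at J2 fixed by 2)
b0 →TF1  (TF TF1: opposite of bond 1)
b4 →I1  (I1: I, integral causality)
b5 →J1  (J1 needs exactly one e-in)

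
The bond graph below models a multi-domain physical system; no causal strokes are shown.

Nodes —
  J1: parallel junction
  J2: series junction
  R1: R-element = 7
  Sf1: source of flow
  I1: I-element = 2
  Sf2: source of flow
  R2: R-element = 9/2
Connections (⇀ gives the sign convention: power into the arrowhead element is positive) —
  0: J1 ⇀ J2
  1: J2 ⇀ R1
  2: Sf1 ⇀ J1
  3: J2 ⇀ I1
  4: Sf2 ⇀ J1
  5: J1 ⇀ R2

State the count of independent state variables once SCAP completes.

1  (I1 all integral)

bond 2 |Sf1  (Sf1: flow source, stroke at near end)
bond 4 |Sf2  (Sf2 (Sf) sets flow on bond)
bond 3 |I1  (I1: I, integral causality)
bond 0 |J2  (common-f at J2 fixed by 3)
bond 1 |J2  (J2: bond 3 brought flow, rest push out)
bond 5 |J1  (J1 needs exactly one e-in)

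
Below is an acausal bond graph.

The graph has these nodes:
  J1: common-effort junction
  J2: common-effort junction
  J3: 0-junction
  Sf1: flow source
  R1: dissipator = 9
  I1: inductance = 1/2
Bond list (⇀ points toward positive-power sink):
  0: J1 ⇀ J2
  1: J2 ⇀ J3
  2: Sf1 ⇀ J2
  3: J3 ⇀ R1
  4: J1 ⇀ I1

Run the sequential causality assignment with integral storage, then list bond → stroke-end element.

b2 stroke at Sf1  (source Sf1 imposes f)
b4 stroke at I1  (I1 outputs flow p/I1)
b0 stroke at J1  (J1: last free bond brings effort in)
b1 stroke at J2  (J2 needs exactly one e-in)
b3 stroke at J3  (closing 0-jn rule on J3)

β0 stroke at J1
β1 stroke at J2
β2 stroke at Sf1
β3 stroke at J3
β4 stroke at I1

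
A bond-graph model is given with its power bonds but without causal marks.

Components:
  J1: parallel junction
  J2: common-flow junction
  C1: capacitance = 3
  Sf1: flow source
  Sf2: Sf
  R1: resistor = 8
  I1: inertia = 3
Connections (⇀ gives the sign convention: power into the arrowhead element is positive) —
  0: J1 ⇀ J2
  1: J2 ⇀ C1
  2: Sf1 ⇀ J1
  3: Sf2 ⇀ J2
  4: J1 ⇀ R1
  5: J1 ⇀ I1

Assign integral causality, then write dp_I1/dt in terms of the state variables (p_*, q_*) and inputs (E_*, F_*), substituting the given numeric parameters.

dp_I1/dt = 8*F_Sf1 - 8*F_Sf2 - 8*p_I1/3

b2 |Sf1  (Sf1 fixes flow; stroke at Sf1)
b3 |Sf2  (source Sf2 imposes f)
b0 |J2  (common-f at J2 fixed by 3)
b1 |J2  (J2 flow already set via bond 3)
b5 |I1  (I1: I, integral causality)
b4 |J1  (J1: last free bond brings effort in)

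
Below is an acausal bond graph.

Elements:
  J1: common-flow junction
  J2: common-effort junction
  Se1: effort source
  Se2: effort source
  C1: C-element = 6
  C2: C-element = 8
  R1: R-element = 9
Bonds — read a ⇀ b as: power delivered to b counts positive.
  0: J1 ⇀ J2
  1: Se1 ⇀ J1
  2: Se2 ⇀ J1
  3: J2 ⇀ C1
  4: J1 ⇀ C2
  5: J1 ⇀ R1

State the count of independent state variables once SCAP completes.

2  (C1, C2 all integral)

β1 |J1  (Se1 fixes effort; stroke away)
β2 |J1  (Se2 (Se) sets effort on bond)
β3 |J2  (C1: C, integral causality)
β0 |J1  (0-jn J2 has e-setter on 3)
β4 |J1  (C2 integral (e out))
β5 |R1  (J1: last free bond brings flow in)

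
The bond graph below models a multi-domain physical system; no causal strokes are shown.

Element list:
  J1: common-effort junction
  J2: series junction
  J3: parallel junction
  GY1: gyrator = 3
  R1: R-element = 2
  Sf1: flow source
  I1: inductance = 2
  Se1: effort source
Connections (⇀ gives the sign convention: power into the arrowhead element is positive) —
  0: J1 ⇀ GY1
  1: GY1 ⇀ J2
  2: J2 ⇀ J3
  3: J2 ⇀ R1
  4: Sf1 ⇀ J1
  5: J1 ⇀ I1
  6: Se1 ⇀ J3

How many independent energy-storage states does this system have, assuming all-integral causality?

1  (I1 all integral)

β4 stroke at Sf1  (Sf1 fixes flow; stroke at Sf1)
β6 stroke at J3  (Se1 fixes effort; stroke away)
β2 stroke at J2  (J3 effort already set via bond 6)
β5 stroke at I1  (I1 integral (f out))
β0 stroke at J1  (only one effort-in slot at J1)
β1 stroke at J2  (GY GY1: same side as bond 0)
β3 stroke at R1  (J2 needs exactly one f-in)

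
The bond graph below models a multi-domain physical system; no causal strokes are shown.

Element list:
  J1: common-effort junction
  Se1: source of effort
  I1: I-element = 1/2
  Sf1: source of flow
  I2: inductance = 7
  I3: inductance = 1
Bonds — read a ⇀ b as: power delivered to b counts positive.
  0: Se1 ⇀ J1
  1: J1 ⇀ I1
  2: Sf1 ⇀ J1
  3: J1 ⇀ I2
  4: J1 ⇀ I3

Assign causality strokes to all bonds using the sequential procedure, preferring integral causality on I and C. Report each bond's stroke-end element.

#0 stroke→J1
#1 stroke→I1
#2 stroke→Sf1
#3 stroke→I2
#4 stroke→I3

bond 0 |J1  (Se1 fixes effort; stroke away)
bond 2 |Sf1  (Sf1: flow source, stroke at near end)
bond 1 |I1  (J1: bond 0 brought effort, rest push out)
bond 3 |I2  (J1 effort already set via bond 0)
bond 4 |I3  (J1 effort already set via bond 0)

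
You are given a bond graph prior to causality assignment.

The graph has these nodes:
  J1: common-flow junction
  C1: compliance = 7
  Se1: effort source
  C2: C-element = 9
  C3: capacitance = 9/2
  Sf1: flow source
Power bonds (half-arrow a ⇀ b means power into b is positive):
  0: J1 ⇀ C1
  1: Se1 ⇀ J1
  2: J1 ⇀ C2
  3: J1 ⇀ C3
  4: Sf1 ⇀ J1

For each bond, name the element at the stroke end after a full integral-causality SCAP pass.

β1 stroke at J1  (Se1: effort source, stroke at far end)
β4 stroke at Sf1  (Sf1: flow source, stroke at near end)
β0 stroke at J1  (J1: bond 4 brought flow, rest push out)
β2 stroke at J1  (J1 flow already set via bond 4)
β3 stroke at J1  (J1: bond 4 brought flow, rest push out)

#0 |J1
#1 |J1
#2 |J1
#3 |J1
#4 |Sf1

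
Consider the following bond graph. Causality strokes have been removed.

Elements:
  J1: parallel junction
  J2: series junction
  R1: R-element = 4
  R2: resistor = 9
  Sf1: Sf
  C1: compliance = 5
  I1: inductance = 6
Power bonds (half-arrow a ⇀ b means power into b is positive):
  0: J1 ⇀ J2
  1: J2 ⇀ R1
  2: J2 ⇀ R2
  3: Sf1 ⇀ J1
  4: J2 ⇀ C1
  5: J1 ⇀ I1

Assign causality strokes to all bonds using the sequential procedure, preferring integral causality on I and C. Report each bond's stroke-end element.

#3 stroke at Sf1  (Sf1: flow source, stroke at near end)
#4 stroke at J2  (C1 integral (e out))
#5 stroke at I1  (prefer integral on I1)
#0 stroke at J1  (only one effort-in slot at J1)
#1 stroke at J2  (J2: bond 0 brought flow, rest push out)
#2 stroke at J2  (J2 flow already set via bond 0)

b0 |J1
b1 |J2
b2 |J2
b3 |Sf1
b4 |J2
b5 |I1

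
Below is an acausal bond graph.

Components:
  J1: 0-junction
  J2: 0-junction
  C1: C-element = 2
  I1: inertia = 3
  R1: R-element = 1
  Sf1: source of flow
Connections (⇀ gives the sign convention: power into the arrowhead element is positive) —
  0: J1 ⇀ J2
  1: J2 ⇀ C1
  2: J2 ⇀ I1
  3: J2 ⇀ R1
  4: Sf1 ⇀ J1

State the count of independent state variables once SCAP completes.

#4 stroke→Sf1  (source Sf1 imposes f)
#0 stroke→J1  (only one effort-in slot at J1)
#1 stroke→J2  (C1 outputs effort q/C1)
#2 stroke→I1  (J2: bond 1 brought effort, rest push out)
#3 stroke→R1  (common-e at J2 fixed by 1)

2  (C1, I1 all integral)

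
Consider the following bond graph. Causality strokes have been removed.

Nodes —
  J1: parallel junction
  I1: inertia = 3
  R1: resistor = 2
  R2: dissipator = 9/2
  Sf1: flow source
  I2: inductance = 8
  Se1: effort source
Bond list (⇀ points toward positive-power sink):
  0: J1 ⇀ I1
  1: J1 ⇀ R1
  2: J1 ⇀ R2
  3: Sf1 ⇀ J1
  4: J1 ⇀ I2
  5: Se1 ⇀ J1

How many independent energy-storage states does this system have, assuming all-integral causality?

2  (I1, I2 all integral)

b3 |Sf1  (Sf1 fixes flow; stroke at Sf1)
b5 |J1  (source Se1 imposes e)
b0 |I1  (J1 effort already set via bond 5)
b1 |R1  (J1 effort already set via bond 5)
b2 |R2  (J1: bond 5 brought effort, rest push out)
b4 |I2  (0-jn J1 has e-setter on 5)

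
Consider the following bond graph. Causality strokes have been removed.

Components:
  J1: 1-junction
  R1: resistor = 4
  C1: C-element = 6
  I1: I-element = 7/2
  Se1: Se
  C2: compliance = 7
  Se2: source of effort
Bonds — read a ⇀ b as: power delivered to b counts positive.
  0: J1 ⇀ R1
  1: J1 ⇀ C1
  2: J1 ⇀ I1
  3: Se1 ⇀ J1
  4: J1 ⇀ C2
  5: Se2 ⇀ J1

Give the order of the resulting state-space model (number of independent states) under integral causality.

3  (C1, C2, I1 all integral)

bond 3 stroke→J1  (Se1 fixes effort; stroke away)
bond 5 stroke→J1  (source Se2 imposes e)
bond 1 stroke→J1  (C1 integral (e out))
bond 2 stroke→I1  (I1 integral (f out))
bond 0 stroke→J1  (common-f at J1 fixed by 2)
bond 4 stroke→J1  (J1 flow already set via bond 2)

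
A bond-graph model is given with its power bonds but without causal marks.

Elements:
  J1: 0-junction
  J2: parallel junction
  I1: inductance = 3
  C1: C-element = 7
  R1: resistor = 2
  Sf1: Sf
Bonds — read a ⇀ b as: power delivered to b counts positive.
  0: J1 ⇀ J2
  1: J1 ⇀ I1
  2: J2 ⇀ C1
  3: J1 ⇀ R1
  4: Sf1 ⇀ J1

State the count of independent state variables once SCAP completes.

b4 stroke at Sf1  (Sf1: flow source, stroke at near end)
b1 stroke at I1  (I1 integral (f out))
b2 stroke at J2  (C1 integral (e out))
b0 stroke at J1  (0-jn J2 has e-setter on 2)
b3 stroke at R1  (J1 effort already set via bond 0)

2  (C1, I1 all integral)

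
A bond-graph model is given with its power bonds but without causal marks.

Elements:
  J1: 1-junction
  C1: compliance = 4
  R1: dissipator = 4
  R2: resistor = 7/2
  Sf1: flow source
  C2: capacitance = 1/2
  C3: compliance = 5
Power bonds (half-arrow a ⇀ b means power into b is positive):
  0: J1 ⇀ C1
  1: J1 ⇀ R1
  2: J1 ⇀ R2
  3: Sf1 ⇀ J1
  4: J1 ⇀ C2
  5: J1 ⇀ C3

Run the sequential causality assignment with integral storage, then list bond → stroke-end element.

#0 |J1
#1 |J1
#2 |J1
#3 |Sf1
#4 |J1
#5 |J1

b3 |Sf1  (Sf1: flow source, stroke at near end)
b0 |J1  (1-jn J1 has f-setter on 3)
b1 |J1  (J1: bond 3 brought flow, rest push out)
b2 |J1  (J1: bond 3 brought flow, rest push out)
b4 |J1  (1-jn J1 has f-setter on 3)
b5 |J1  (common-f at J1 fixed by 3)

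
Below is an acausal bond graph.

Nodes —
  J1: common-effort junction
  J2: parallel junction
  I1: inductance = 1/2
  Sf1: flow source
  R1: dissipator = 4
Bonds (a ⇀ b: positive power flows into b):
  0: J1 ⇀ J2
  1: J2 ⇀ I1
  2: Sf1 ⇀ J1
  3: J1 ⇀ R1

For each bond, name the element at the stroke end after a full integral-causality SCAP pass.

bond 0 |J2
bond 1 |I1
bond 2 |Sf1
bond 3 |J1

#2 stroke→Sf1  (Sf1 fixes flow; stroke at Sf1)
#1 stroke→I1  (I1 integral (f out))
#0 stroke→J2  (J2 needs exactly one e-in)
#3 stroke→J1  (J1: last free bond brings effort in)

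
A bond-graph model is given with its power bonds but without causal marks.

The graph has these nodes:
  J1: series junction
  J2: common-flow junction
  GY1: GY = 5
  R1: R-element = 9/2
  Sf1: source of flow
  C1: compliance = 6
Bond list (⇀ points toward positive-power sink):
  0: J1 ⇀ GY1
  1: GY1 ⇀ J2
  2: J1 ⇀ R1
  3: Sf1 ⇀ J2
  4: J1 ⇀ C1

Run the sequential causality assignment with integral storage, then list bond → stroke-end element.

b3 |Sf1  (Sf1: flow source, stroke at near end)
b1 |J2  (common-f at J2 fixed by 3)
b0 |J1  (through GY1, causality inverts; strokes same side of GY1)
b4 |J1  (C1 integral (e out))
b2 |R1  (J1 needs exactly one f-in)

β0 stroke at J1
β1 stroke at J2
β2 stroke at R1
β3 stroke at Sf1
β4 stroke at J1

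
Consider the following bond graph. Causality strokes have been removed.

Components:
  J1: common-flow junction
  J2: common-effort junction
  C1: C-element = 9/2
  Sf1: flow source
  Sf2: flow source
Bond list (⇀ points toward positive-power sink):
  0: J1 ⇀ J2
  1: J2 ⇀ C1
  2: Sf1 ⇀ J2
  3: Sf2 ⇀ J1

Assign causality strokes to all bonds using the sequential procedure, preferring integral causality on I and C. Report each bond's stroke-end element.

β0 |J1
β1 |J2
β2 |Sf1
β3 |Sf2

β2 stroke→Sf1  (Sf1 fixes flow; stroke at Sf1)
β3 stroke→Sf2  (Sf2: flow source, stroke at near end)
β0 stroke→J1  (1-jn J1 has f-setter on 3)
β1 stroke→J2  (closing 0-jn rule on J2)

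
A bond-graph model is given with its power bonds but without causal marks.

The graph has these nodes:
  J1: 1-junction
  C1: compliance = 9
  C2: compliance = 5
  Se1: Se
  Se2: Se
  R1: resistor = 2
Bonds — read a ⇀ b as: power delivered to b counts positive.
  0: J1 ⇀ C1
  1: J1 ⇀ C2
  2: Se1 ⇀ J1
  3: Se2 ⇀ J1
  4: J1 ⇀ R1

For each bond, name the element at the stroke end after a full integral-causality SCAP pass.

#0 |J1
#1 |J1
#2 |J1
#3 |J1
#4 |R1

#2 stroke→J1  (Se1: effort source, stroke at far end)
#3 stroke→J1  (source Se2 imposes e)
#0 stroke→J1  (C1 outputs effort q/C1)
#1 stroke→J1  (C2 outputs effort q/C2)
#4 stroke→R1  (only one flow-in slot at J1)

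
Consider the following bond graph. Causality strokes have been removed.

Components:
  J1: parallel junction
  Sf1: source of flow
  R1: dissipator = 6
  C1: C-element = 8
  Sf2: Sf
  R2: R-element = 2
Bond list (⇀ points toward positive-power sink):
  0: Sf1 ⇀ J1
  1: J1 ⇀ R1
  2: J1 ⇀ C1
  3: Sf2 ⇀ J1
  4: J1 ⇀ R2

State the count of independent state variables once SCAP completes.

#0 stroke at Sf1  (source Sf1 imposes f)
#3 stroke at Sf2  (Sf2: flow source, stroke at near end)
#2 stroke at J1  (prefer integral on C1)
#1 stroke at R1  (common-e at J1 fixed by 2)
#4 stroke at R2  (common-e at J1 fixed by 2)

1  (C1 all integral)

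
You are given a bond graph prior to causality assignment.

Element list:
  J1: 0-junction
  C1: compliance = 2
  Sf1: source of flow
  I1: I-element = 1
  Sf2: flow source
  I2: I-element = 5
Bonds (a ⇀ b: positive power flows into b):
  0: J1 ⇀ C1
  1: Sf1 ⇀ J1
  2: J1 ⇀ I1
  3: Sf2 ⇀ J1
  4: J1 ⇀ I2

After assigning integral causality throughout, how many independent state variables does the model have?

3  (C1, I1, I2 all integral)

b1 stroke→Sf1  (source Sf1 imposes f)
b3 stroke→Sf2  (Sf2 (Sf) sets flow on bond)
b0 stroke→J1  (C1: C, integral causality)
b2 stroke→I1  (J1: bond 0 brought effort, rest push out)
b4 stroke→I2  (common-e at J1 fixed by 0)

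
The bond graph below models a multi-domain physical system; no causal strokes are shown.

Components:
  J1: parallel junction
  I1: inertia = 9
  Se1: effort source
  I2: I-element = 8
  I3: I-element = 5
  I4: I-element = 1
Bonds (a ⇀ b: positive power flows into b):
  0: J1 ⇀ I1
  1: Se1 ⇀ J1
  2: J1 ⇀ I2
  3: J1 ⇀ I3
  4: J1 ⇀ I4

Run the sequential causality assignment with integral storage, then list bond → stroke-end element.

β1 →J1  (Se1 (Se) sets effort on bond)
β0 →I1  (J1: bond 1 brought effort, rest push out)
β2 →I2  (J1 effort already set via bond 1)
β3 →I3  (J1: bond 1 brought effort, rest push out)
β4 →I4  (common-e at J1 fixed by 1)

β0 →I1
β1 →J1
β2 →I2
β3 →I3
β4 →I4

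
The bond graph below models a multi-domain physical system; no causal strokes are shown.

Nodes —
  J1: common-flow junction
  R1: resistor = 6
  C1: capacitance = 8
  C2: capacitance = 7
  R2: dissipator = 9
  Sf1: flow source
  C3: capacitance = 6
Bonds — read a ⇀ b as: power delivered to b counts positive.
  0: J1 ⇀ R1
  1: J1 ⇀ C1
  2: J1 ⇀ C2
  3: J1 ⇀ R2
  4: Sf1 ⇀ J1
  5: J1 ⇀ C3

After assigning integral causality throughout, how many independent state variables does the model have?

3  (C1, C2, C3 all integral)

b4 stroke→Sf1  (Sf1 (Sf) sets flow on bond)
b0 stroke→J1  (1-jn J1 has f-setter on 4)
b1 stroke→J1  (common-f at J1 fixed by 4)
b2 stroke→J1  (common-f at J1 fixed by 4)
b3 stroke→J1  (1-jn J1 has f-setter on 4)
b5 stroke→J1  (J1: bond 4 brought flow, rest push out)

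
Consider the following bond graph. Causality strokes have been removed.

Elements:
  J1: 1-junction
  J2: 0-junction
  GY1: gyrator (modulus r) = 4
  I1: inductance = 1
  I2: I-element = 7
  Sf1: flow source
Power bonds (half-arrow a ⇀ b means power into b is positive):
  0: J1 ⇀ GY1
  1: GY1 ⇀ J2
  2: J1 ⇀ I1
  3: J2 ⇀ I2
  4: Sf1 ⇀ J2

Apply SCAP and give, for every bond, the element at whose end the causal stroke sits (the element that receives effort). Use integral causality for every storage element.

β0 stroke→J1
β1 stroke→J2
β2 stroke→I1
β3 stroke→I2
β4 stroke→Sf1

bond 4 stroke at Sf1  (Sf1 fixes flow; stroke at Sf1)
bond 2 stroke at I1  (prefer integral on I1)
bond 0 stroke at J1  (J1 flow already set via bond 2)
bond 1 stroke at J2  (GY1 both-in/both-out from 0)
bond 3 stroke at I2  (J2: bond 1 brought effort, rest push out)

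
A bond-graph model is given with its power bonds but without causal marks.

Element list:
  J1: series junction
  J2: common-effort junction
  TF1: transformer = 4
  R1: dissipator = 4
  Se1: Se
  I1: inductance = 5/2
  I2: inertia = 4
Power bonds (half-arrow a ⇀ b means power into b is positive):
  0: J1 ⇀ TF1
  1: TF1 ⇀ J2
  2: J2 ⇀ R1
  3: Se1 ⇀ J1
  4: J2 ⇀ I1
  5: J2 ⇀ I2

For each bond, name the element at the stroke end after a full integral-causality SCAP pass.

b3 stroke at J1  (Se1: effort source, stroke at far end)
b0 stroke at TF1  (J1 needs exactly one f-in)
b1 stroke at J2  (TF1: transformer flips bond 0)
b2 stroke at R1  (common-e at J2 fixed by 1)
b4 stroke at I1  (J2: bond 1 brought effort, rest push out)
b5 stroke at I2  (common-e at J2 fixed by 1)

β0 |TF1
β1 |J2
β2 |R1
β3 |J1
β4 |I1
β5 |I2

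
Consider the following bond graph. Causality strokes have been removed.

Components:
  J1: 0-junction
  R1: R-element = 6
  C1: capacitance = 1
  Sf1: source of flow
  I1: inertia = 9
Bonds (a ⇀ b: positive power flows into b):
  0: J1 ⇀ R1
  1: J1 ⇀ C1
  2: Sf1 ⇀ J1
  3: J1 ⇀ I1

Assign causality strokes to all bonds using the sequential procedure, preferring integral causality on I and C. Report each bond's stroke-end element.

#2 stroke→Sf1  (source Sf1 imposes f)
#1 stroke→J1  (C1 outputs effort q/C1)
#0 stroke→R1  (common-e at J1 fixed by 1)
#3 stroke→I1  (0-jn J1 has e-setter on 1)

β0 stroke→R1
β1 stroke→J1
β2 stroke→Sf1
β3 stroke→I1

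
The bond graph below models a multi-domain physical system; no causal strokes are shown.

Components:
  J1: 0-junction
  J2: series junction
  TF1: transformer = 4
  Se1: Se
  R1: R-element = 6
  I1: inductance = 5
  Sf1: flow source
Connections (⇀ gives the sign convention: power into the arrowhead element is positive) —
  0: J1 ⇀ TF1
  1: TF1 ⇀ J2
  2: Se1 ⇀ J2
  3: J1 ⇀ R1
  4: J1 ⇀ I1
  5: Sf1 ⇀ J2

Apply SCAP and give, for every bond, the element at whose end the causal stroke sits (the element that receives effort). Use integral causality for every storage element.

#0 stroke at TF1
#1 stroke at J2
#2 stroke at J2
#3 stroke at J1
#4 stroke at I1
#5 stroke at Sf1

β2 →J2  (source Se1 imposes e)
β5 →Sf1  (Sf1 fixes flow; stroke at Sf1)
β1 →J2  (J2: bond 5 brought flow, rest push out)
β0 →TF1  (TF1 one-in-one-out from 1)
β4 →I1  (I1: I, integral causality)
β3 →J1  (J1 needs exactly one e-in)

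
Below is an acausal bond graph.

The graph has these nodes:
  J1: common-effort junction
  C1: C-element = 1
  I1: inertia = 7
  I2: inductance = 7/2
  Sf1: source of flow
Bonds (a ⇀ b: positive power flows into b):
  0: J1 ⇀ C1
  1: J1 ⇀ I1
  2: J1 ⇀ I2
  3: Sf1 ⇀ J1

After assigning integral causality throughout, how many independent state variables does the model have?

bond 3 stroke→Sf1  (source Sf1 imposes f)
bond 0 stroke→J1  (C1 outputs effort q/C1)
bond 1 stroke→I1  (0-jn J1 has e-setter on 0)
bond 2 stroke→I2  (J1 effort already set via bond 0)

3  (C1, I1, I2 all integral)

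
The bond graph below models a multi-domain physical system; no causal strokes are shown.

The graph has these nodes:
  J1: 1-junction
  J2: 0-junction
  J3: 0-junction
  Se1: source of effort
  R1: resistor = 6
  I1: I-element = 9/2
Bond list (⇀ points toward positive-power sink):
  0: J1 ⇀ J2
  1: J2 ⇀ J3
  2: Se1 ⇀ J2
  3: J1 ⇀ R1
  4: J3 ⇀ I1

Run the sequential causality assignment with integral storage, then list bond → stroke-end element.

#2 stroke at J2  (Se1 (Se) sets effort on bond)
#0 stroke at J1  (J2 effort already set via bond 2)
#1 stroke at J3  (common-e at J2 fixed by 2)
#4 stroke at I1  (J3: bond 1 brought effort, rest push out)
#3 stroke at R1  (J1 needs exactly one f-in)

#0 →J1
#1 →J3
#2 →J2
#3 →R1
#4 →I1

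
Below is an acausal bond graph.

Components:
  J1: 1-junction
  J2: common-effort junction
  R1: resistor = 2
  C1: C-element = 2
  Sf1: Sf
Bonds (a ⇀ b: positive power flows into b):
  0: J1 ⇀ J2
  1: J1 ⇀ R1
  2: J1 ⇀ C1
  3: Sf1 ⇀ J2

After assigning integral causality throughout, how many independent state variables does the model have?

1  (C1 all integral)

β3 |Sf1  (Sf1 fixes flow; stroke at Sf1)
β0 |J2  (J2 needs exactly one e-in)
β1 |J1  (common-f at J1 fixed by 0)
β2 |J1  (J1 flow already set via bond 0)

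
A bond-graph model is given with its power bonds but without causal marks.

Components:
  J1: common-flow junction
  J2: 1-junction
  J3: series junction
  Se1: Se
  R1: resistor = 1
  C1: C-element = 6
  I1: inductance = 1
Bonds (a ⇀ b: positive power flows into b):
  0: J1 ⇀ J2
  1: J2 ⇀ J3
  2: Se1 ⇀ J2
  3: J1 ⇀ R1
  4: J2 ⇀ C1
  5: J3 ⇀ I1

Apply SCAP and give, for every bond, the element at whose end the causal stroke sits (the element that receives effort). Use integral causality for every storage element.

bond 2 stroke→J2  (Se1 fixes effort; stroke away)
bond 4 stroke→J2  (C1 integral (e out))
bond 5 stroke→I1  (prefer integral on I1)
bond 1 stroke→J3  (J3 flow already set via bond 5)
bond 0 stroke→J2  (J2 flow already set via bond 1)
bond 3 stroke→J1  (J1: bond 0 brought flow, rest push out)

β0 →J2
β1 →J3
β2 →J2
β3 →J1
β4 →J2
β5 →I1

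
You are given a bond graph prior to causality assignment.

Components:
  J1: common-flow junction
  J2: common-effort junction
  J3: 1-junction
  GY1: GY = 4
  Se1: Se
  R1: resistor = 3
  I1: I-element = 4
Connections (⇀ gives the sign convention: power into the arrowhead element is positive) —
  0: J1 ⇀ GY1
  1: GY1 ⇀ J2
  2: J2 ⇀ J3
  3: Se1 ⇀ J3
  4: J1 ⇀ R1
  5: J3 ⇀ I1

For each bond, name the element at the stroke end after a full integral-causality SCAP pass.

#0 →J1
#1 →J2
#2 →J3
#3 →J3
#4 →R1
#5 →I1

β3 stroke at J3  (source Se1 imposes e)
β5 stroke at I1  (I1 integral (f out))
β2 stroke at J3  (J3 flow already set via bond 5)
β1 stroke at J2  (J2: last free bond brings effort in)
β0 stroke at J1  (through GY1, causality inverts; strokes same side of GY1)
β4 stroke at R1  (J1 needs exactly one f-in)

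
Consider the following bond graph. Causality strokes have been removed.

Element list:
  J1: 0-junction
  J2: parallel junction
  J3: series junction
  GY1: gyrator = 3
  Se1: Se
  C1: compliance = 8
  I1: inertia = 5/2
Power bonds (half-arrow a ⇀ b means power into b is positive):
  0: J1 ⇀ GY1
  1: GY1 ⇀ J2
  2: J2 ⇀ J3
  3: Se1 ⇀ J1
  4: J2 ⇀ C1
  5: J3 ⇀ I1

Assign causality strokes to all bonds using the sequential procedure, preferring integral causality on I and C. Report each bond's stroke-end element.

bond 3 |J1  (Se1 (Se) sets effort on bond)
bond 0 |GY1  (0-jn J1 has e-setter on 3)
bond 1 |GY1  (GY1: gyrator matches bond 0)
bond 4 |J2  (C1: C, integral causality)
bond 2 |J3  (J2 effort already set via bond 4)
bond 5 |I1  (only one flow-in slot at J3)

β0 →GY1
β1 →GY1
β2 →J3
β3 →J1
β4 →J2
β5 →I1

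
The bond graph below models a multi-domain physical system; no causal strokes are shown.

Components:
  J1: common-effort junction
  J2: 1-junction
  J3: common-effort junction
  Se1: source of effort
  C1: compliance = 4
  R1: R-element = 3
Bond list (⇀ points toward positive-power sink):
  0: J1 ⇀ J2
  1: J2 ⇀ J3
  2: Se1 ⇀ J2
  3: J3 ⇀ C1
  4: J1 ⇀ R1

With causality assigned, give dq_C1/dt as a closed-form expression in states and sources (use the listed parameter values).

bond 2 stroke→J2  (source Se1 imposes e)
bond 3 stroke→J3  (C1: C, integral causality)
bond 1 stroke→J2  (J3: bond 3 brought effort, rest push out)
bond 0 stroke→J1  (closing 1-jn rule on J2)
bond 4 stroke→R1  (J1 effort already set via bond 0)

dq_C1/dt = E_Se1/3 - q_C1/12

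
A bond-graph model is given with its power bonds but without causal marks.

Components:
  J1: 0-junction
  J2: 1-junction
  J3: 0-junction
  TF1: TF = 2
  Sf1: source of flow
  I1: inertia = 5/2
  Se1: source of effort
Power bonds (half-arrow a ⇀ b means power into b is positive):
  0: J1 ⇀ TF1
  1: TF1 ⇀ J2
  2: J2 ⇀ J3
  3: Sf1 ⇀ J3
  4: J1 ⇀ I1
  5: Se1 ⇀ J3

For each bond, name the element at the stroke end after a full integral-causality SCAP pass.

β0 →J1
β1 →TF1
β2 →J2
β3 →Sf1
β4 →I1
β5 →J3

b3 stroke at Sf1  (Sf1: flow source, stroke at near end)
b5 stroke at J3  (Se1 (Se) sets effort on bond)
b2 stroke at J2  (0-jn J3 has e-setter on 5)
b1 stroke at TF1  (J2 needs exactly one f-in)
b0 stroke at J1  (through TF1, causality passes straight; one stroke at TF1)
b4 stroke at I1  (J1: bond 0 brought effort, rest push out)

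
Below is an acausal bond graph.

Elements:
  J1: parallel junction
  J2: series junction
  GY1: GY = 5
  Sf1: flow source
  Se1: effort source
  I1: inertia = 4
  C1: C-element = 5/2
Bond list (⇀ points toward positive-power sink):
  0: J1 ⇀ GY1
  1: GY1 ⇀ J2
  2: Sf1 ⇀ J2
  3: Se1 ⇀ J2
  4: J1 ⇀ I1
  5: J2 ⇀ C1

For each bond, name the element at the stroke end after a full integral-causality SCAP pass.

bond 2 stroke at Sf1  (Sf1 (Sf) sets flow on bond)
bond 3 stroke at J2  (source Se1 imposes e)
bond 1 stroke at J2  (J2 flow already set via bond 2)
bond 5 stroke at J2  (J2: bond 2 brought flow, rest push out)
bond 0 stroke at J1  (through GY1, causality inverts; strokes same side of GY1)
bond 4 stroke at I1  (0-jn J1 has e-setter on 0)

bond 0 →J1
bond 1 →J2
bond 2 →Sf1
bond 3 →J2
bond 4 →I1
bond 5 →J2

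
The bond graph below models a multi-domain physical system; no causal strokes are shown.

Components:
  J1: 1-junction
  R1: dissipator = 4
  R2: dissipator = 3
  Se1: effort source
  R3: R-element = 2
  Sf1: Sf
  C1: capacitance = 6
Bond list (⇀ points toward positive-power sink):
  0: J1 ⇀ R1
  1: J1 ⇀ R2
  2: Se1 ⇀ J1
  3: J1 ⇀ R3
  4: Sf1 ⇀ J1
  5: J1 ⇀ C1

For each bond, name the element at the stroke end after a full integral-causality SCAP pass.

b2 |J1  (source Se1 imposes e)
b4 |Sf1  (Sf1: flow source, stroke at near end)
b0 |J1  (1-jn J1 has f-setter on 4)
b1 |J1  (J1: bond 4 brought flow, rest push out)
b3 |J1  (common-f at J1 fixed by 4)
b5 |J1  (J1: bond 4 brought flow, rest push out)

b0 stroke at J1
b1 stroke at J1
b2 stroke at J1
b3 stroke at J1
b4 stroke at Sf1
b5 stroke at J1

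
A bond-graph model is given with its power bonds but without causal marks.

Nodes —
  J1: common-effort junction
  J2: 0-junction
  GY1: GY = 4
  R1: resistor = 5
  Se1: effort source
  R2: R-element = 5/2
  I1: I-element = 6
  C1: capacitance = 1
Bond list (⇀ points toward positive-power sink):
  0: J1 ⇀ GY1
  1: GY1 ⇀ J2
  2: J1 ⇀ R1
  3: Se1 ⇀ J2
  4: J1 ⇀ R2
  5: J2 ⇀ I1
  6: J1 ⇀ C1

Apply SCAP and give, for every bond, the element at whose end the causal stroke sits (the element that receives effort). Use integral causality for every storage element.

#0 stroke at GY1
#1 stroke at GY1
#2 stroke at R1
#3 stroke at J2
#4 stroke at R2
#5 stroke at I1
#6 stroke at J1

bond 3 stroke→J2  (Se1 fixes effort; stroke away)
bond 1 stroke→GY1  (J2: bond 3 brought effort, rest push out)
bond 5 stroke→I1  (common-e at J2 fixed by 3)
bond 0 stroke→GY1  (GY GY1: same side as bond 1)
bond 6 stroke→J1  (prefer integral on C1)
bond 2 stroke→R1  (common-e at J1 fixed by 6)
bond 4 stroke→R2  (J1 effort already set via bond 6)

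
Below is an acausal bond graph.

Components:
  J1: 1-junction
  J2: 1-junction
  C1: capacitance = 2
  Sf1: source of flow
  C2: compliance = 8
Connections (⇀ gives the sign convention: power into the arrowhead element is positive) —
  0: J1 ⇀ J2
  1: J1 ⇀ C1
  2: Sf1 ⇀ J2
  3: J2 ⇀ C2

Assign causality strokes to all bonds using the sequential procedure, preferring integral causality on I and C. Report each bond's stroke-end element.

bond 2 |Sf1  (Sf1: flow source, stroke at near end)
bond 0 |J2  (J2: bond 2 brought flow, rest push out)
bond 3 |J2  (J2: bond 2 brought flow, rest push out)
bond 1 |J1  (J1 flow already set via bond 0)

#0 stroke→J2
#1 stroke→J1
#2 stroke→Sf1
#3 stroke→J2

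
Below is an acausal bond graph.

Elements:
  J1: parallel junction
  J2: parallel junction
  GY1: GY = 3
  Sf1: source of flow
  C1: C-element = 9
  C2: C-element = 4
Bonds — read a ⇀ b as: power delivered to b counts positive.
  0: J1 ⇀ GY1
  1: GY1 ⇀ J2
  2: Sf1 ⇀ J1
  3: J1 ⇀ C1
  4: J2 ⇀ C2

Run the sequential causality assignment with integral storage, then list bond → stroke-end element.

bond 2 stroke→Sf1  (Sf1 fixes flow; stroke at Sf1)
bond 3 stroke→J1  (C1 outputs effort q/C1)
bond 0 stroke→GY1  (J1: bond 3 brought effort, rest push out)
bond 1 stroke→GY1  (through GY1, causality inverts; strokes same side of GY1)
bond 4 stroke→J2  (J2: last free bond brings effort in)

bond 0 →GY1
bond 1 →GY1
bond 2 →Sf1
bond 3 →J1
bond 4 →J2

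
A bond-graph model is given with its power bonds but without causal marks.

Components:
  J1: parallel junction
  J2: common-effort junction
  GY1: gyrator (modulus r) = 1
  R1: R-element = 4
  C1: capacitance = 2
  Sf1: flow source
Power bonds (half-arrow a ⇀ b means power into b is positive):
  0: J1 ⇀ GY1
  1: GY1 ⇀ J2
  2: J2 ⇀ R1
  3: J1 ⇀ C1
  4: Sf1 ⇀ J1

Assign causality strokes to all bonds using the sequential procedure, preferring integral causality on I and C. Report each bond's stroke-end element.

b0 |GY1
b1 |GY1
b2 |J2
b3 |J1
b4 |Sf1

bond 4 |Sf1  (source Sf1 imposes f)
bond 3 |J1  (C1: C, integral causality)
bond 0 |GY1  (J1: bond 3 brought effort, rest push out)
bond 1 |GY1  (through GY1, causality inverts; strokes same side of GY1)
bond 2 |J2  (J2: last free bond brings effort in)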